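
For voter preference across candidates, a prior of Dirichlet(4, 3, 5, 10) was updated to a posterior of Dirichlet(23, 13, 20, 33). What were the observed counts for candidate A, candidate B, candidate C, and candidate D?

counts (19, 10, 15, 23)

For a Dirichlet(α) prior with multinomial counts c, the posterior is Dirichlet(α + c) componentwise.
Counts are posterior − prior componentwise: 23−4=19, 13−3=10, 20−5=15, 33−10=23.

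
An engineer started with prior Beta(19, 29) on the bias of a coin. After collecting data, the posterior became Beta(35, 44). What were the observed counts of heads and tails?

16 heads and 15 tails

A Beta(a, b) prior with s successes and f failures in binomial data gives a Beta(a+s, b+f) posterior.
So s = 35 − 19 = 16 and f = 44 − 29 = 15.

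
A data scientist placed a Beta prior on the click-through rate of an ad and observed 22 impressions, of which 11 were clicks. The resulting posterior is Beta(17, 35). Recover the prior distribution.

A Beta(α, β) prior with s successes and f failures in binomial data gives a Beta(α+s, β+f) posterior.
So α = 17 − 11 = 6 and β = 35 − 11 = 24.

Beta(6, 24)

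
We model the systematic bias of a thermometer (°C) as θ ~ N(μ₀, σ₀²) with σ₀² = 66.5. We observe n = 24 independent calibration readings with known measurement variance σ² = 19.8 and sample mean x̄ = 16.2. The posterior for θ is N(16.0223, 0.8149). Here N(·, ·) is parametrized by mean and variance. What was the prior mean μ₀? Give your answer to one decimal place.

μ₀ = 1.7

With known observation variance, the Normal–Normal posterior has precision τ_n = τ₀ + n/σ² and mean μ_n = (τ₀μ₀ + (n/σ²)x̄)/τ_n.
Here τ₀ = 1/66.5 = 0.015038 and τ_data = 24/19.8 = 1.212121, so τ_n = 1.227159.
Rearranging for μ₀: μ₀ = (μ_n·τ_n − τ_data·x̄)/τ₀ = (16.0223·1.227159 − 1.212121·16.2) / 0.015038 = 0.025549/0.015038 ≈ 1.7.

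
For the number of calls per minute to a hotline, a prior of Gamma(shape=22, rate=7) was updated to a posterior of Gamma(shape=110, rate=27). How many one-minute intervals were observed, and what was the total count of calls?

A Gamma(α, β) prior (rate parametrization) on a Poisson rate with n observations summing to S gives posterior Gamma(α+S, β+n).
Matching: Σxᵢ = 110 − 22 = 88 and n = 27 − 7 = 20.

n = 20 one-minute intervals with total 88 calls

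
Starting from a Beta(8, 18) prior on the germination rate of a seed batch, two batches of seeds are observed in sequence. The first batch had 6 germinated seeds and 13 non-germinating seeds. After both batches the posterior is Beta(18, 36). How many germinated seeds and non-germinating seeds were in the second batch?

Because Beta–binomial updating is additive in the counts, the combined data contributed (α_post−α_prior, β_post−β_prior) successes and failures.
Total across both batches: 18−8=10 germinated seeds, 36−18=18 non-germinating seeds.
Subtract the first batch: 10−6=4 germinated seeds and 18−13=5 non-germinating seeds.

4 germinated seeds and 5 non-germinating seeds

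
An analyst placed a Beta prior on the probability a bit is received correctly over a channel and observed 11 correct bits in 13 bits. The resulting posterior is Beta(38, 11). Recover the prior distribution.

Beta is conjugate to the binomial likelihood: posterior = Beta(α+s, β+f).
So α = 38 − 11 = 27 and β = 11 − 2 = 9.

Beta(27, 9)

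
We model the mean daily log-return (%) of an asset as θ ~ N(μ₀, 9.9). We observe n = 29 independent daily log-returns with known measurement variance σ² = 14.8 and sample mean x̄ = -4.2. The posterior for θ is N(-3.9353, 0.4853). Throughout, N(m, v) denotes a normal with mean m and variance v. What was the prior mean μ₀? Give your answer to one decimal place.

With known observation variance, the Normal–Normal posterior has precision τ_n = τ₀ + n/σ² and mean μ_n = (τ₀μ₀ + (n/σ²)x̄)/τ_n.
Here τ₀ = 1/9.9 = 0.101010 and τ_data = 29/14.8 = 1.959459, so τ_n = 2.060469.
Rearranging for μ₀: μ₀ = (μ_n·τ_n − τ_data·x̄)/τ₀ = (-3.9353·2.060469 − 1.959459·-4.2) / 0.101010 = 0.121164/0.101010 ≈ 1.2.

μ₀ = 1.2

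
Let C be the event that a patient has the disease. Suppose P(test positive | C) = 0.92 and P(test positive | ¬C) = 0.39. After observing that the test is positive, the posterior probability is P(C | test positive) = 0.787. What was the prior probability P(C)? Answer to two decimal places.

P(C) = 0.61

Bayes' rule in odds form gives O(C|E) = O(C)·[P(E|C)/P(E|¬C)], hence O(C) = O(C|E)/LR.
Posterior odds = 0.787/(1−0.787) = 3.6948. LR = 0.92/0.39 = 2.3590.
Prior odds = 3.6948/2.3590 = 1.5663, so P(C) = 1.5663/(1+1.5663) ≈ 0.61.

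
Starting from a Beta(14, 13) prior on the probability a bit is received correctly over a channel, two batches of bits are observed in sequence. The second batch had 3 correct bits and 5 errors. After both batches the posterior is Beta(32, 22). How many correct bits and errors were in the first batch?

Sequential conjugate updates are equivalent to a single update on the pooled data, so total successes = posterior α − prior α and total failures = posterior β − prior β.
Total across both batches: 32−14=18 correct bits, 22−13=9 errors.
Subtract the second batch: 18−3=15 correct bits and 9−5=4 errors.

15 correct bits and 4 errors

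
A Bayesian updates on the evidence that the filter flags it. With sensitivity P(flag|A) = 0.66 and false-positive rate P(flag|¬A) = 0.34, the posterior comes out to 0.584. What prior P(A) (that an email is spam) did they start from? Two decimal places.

P(A) = 0.42

Bayes' rule in odds form gives O(A|E) = O(A)·[P(E|A)/P(E|¬A)], hence O(A) = O(A|E)/LR.
Posterior odds = 0.584/(1−0.584) = 1.4038. LR = 0.66/0.34 = 1.9412.
Prior odds = 1.4038/1.9412 = 0.7232, so P(A) = 0.7232/(1+0.7232) ≈ 0.42.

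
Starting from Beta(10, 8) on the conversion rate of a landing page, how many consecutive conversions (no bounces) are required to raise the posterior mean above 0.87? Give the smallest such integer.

After k conversions and 0 bounces the posterior is Beta(10+k, 8), with mean (10+k)/(10+8+k).
Set (10+k)/(18+k) > 0.87 and solve: k > (0.87·18 − 10)/(1 − 0.87) = 43.538.
The smallest integer exceeding 43.538 is 44.

k = 44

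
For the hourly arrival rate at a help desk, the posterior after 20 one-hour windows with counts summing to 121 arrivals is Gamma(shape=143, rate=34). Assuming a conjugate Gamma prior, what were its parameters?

A Gamma(α, β) prior (rate parametrization) on a Poisson rate with n observations summing to S gives posterior Gamma(α+S, β+n).
So α = 143 − 121 = 22 and β = 34 − 20 = 14.

Gamma(shape=22, rate=14)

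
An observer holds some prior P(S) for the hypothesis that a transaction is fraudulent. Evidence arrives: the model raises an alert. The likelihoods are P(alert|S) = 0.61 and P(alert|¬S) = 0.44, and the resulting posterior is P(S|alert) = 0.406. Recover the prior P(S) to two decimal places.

In odds form, posterior odds = prior odds × likelihood ratio, so prior odds = posterior odds ÷ LR.
Posterior odds = 0.406/(1−0.406) = 0.6835. LR = 0.61/0.44 = 1.3864.
Prior odds = 0.6835/1.3864 = 0.4930, so P(S) = 0.4930/(1+0.4930) ≈ 0.33.

P(S) = 0.33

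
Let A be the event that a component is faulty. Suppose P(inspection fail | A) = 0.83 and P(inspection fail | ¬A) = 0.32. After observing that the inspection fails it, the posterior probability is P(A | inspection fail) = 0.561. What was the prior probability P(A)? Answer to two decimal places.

P(A) = 0.33

Bayes' rule in odds form gives O(A|E) = O(A)·[P(E|A)/P(E|¬A)], hence O(A) = O(A|E)/LR.
Posterior odds = 0.561/(1−0.561) = 1.2779. LR = 0.83/0.32 = 2.5938.
Prior odds = 1.2779/2.5938 = 0.4927, so P(A) = 0.4927/(1+0.4927) ≈ 0.33.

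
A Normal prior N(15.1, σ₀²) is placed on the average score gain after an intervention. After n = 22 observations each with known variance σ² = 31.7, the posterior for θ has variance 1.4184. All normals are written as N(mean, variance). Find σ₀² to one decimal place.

σ₀² = 90.8

Posterior precision equals prior precision plus data precision: 1/σ_n² = 1/σ₀² + n/σ².
So 1/σ₀² = 1/1.4184 − 22/31.7 = 0.705020 − 0.694006 = 0.011014.
Hence σ₀² = 1/0.011014 ≈ 90.8.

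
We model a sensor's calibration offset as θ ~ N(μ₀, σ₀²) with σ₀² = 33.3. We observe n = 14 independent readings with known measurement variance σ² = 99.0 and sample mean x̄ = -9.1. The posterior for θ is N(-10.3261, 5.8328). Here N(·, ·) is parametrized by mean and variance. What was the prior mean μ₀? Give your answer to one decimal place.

The posterior mean is a precision-weighted average: μ_n = (τ₀μ₀ + τ_data·x̄)/(τ₀+τ_data), with τ₀=1/σ₀² and τ_data=n/σ².
Here τ₀ = 1/33.3 = 0.030030 and τ_data = 14/99.0 = 0.141414, so τ_n = 0.171444.
Rearranging for μ₀: μ₀ = (μ_n·τ_n − τ_data·x̄)/τ₀ = (-10.3261·0.171444 − 0.141414·-9.1) / 0.030030 = -0.483480/0.030030 ≈ -16.1.

μ₀ = -16.1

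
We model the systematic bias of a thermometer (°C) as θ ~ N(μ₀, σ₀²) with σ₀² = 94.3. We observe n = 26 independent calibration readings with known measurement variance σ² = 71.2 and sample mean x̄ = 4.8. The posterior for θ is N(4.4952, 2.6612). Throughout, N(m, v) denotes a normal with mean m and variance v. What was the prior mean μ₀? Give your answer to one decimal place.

μ₀ = -6.0

With known observation variance, the Normal–Normal posterior has precision τ_n = τ₀ + n/σ² and mean μ_n = (τ₀μ₀ + (n/σ²)x̄)/τ_n.
Here τ₀ = 1/94.3 = 0.010604 and τ_data = 26/71.2 = 0.365169, so τ_n = 0.375773.
Rearranging for μ₀: μ₀ = (μ_n·τ_n − τ_data·x̄)/τ₀ = (4.4952·0.375773 − 0.365169·4.8) / 0.010604 = -0.063636/0.010604 ≈ -6.0.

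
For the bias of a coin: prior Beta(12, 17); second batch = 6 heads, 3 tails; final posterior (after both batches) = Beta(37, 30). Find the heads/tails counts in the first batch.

19 heads and 10 tails

Because Beta–binomial updating is additive in the counts, the combined data contributed (α_post−α_prior, β_post−β_prior) successes and failures.
Total across both batches: 37−12=25 heads, 30−17=13 tails.
Subtract the second batch: 25−6=19 heads and 13−3=10 tails.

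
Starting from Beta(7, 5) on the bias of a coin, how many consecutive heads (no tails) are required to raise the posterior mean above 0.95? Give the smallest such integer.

k = 89

After k heads and 0 tails the posterior is Beta(7+k, 5), with mean (7+k)/(7+5+k).
Set (7+k)/(12+k) > 0.95 and solve: k > (0.95·12 − 7)/(1 − 0.95) = 88.000.
The smallest integer exceeding 88.000 is 89, and checking k=89: (96)/(101) = 0.9505 > 0.95.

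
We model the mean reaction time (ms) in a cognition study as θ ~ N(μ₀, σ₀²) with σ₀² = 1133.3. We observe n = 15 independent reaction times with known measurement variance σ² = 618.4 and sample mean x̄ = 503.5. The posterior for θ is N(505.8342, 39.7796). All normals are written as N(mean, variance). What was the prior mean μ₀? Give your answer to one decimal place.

With known observation variance, the Normal–Normal posterior has precision τ_n = τ₀ + n/σ² and mean μ_n = (τ₀μ₀ + (n/σ²)x̄)/τ_n.
Here τ₀ = 1/1133.3 = 0.000882 and τ_data = 15/618.4 = 0.024256, so τ_n = 0.025138.
Rearranging for μ₀: μ₀ = (μ_n·τ_n − τ_data·x̄)/τ₀ = (505.8342·0.025138 − 0.024256·503.5) / 0.000882 = 0.502764/0.000882 ≈ 570.0.

μ₀ = 570.0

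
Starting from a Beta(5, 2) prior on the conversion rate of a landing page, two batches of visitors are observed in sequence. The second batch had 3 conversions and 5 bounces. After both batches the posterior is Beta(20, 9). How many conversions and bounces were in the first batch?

Because Beta–binomial updating is additive in the counts, the combined data contributed (α_post−α_prior, β_post−β_prior) successes and failures.
Total across both batches: 20−5=15 conversions, 9−2=7 bounces.
Subtract the second batch: 15−3=12 conversions and 7−5=2 bounces.

12 conversions and 2 bounces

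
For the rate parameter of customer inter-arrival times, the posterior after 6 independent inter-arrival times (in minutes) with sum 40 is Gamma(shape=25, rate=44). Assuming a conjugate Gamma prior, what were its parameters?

Gamma(shape=19, rate=4)

Gamma–exponential conjugacy: posterior shape = α + n, posterior rate = β + Σtᵢ.
So α = 25 − 6 = 19 and β = 44 − 40 = 4.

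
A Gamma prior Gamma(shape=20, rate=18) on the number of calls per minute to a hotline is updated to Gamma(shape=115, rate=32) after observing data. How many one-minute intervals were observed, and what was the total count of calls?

A Gamma(α, β) prior (rate parametrization) on a Poisson rate with n observations summing to S gives posterior Gamma(α+S, β+n).
Matching: Σxᵢ = 115 − 20 = 95 and n = 32 − 18 = 14.

n = 14 one-minute intervals with total 95 calls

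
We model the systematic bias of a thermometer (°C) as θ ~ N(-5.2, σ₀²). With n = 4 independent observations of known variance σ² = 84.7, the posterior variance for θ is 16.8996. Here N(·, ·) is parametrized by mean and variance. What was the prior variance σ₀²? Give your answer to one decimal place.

For the Normal–Normal model with known σ², precisions add: τ_n = τ₀ + n/σ².
So 1/σ₀² = 1/16.8996 − 4/84.7 = 0.059173 − 0.047226 = 0.011947.
Hence σ₀² = 1/0.011947 ≈ 83.7.

σ₀² = 83.7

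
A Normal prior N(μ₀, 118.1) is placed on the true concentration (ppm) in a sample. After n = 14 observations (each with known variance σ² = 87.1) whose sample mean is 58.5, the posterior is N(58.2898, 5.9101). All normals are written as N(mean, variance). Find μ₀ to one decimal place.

μ₀ = 54.3

The posterior mean is a precision-weighted average: μ_n = (τ₀μ₀ + τ_data·x̄)/(τ₀+τ_data), with τ₀=1/σ₀² and τ_data=n/σ².
Here τ₀ = 1/118.1 = 0.008467 and τ_data = 14/87.1 = 0.160735, so τ_n = 0.169202.
Rearranging for μ₀: μ₀ = (μ_n·τ_n − τ_data·x̄)/τ₀ = (58.2898·0.169202 − 0.160735·58.5) / 0.008467 = 0.459753/0.008467 ≈ 54.3.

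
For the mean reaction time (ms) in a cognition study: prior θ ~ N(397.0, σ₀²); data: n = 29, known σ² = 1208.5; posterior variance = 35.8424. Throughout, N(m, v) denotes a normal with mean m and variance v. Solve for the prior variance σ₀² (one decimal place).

For the Normal–Normal model with known σ², precisions add: τ_n = τ₀ + n/σ².
So 1/σ₀² = 1/35.8424 − 29/1208.5 = 0.027900 − 0.023997 = 0.003903.
Hence σ₀² = 1/0.003903 ≈ 256.2.

σ₀² = 256.2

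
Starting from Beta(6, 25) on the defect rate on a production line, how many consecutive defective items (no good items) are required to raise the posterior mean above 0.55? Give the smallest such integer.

After k defective items and 0 good items the posterior is Beta(6+k, 25), with mean (6+k)/(6+25+k).
Set (6+k)/(31+k) > 0.55 and solve: k > (0.55·31 − 6)/(1 − 0.55) = 24.556.
The smallest integer exceeding 24.556 is 25, and checking k=25: (31)/(56) = 0.5536 > 0.55.

k = 25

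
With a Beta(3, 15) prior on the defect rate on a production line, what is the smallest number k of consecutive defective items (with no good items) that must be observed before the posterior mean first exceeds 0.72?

After k defective items and 0 good items the posterior is Beta(3+k, 15), with mean (3+k)/(3+15+k).
Set (3+k)/(18+k) > 0.72 and solve: k > (0.72·18 − 3)/(1 − 0.72) = 35.571.
The smallest integer exceeding 35.571 is 36, and checking k=36: (39)/(54) = 0.7222 > 0.72.

k = 36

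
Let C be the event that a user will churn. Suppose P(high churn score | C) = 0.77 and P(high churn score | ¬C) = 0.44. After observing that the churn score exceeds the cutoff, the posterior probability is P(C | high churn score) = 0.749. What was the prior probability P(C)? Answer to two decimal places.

In odds form, posterior odds = prior odds × likelihood ratio, so prior odds = posterior odds ÷ LR.
Posterior odds = 0.749/(1−0.749) = 2.9841. LR = 0.77/0.44 = 1.7500.
Prior odds = 2.9841/1.7500 = 1.7052, so P(C) = 1.7052/(1+1.7052) ≈ 0.63.

P(C) = 0.63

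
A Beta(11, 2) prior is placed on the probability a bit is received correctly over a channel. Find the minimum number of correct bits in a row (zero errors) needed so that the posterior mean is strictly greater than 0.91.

After k correct bits and 0 errors the posterior is Beta(11+k, 2), with mean (11+k)/(11+2+k).
Set (11+k)/(13+k) > 0.91 and solve: k > (0.91·13 − 11)/(1 − 0.91) = 9.222.
The smallest integer exceeding 9.222 is 10.

k = 10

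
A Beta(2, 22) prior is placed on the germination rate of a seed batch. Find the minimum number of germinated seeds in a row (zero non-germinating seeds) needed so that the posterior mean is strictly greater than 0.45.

k = 17

After k germinated seeds and 0 non-germinating seeds the posterior is Beta(2+k, 22), with mean (2+k)/(2+22+k).
Set (2+k)/(24+k) > 0.45 and solve: k > (0.45·24 − 2)/(1 − 0.45) = 16.000.
The smallest integer exceeding 16.000 is 17.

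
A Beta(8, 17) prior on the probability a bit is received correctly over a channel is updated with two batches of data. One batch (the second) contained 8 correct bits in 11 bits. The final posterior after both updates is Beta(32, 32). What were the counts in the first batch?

16 correct bits and 12 errors

Because Beta–binomial updating is additive in the counts, the combined data contributed (α_post−α_prior, β_post−β_prior) successes and failures.
Total across both batches: 32−8=24 correct bits, 32−17=15 errors.
Subtract the second batch: 24−8=16 correct bits and 15−3=12 errors.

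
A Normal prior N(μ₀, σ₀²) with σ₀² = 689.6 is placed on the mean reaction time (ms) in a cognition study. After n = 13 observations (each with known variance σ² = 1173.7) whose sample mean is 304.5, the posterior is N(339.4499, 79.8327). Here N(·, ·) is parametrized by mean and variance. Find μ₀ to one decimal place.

μ₀ = 606.4

The posterior mean is a precision-weighted average: μ_n = (τ₀μ₀ + τ_data·x̄)/(τ₀+τ_data), with τ₀=1/σ₀² and τ_data=n/σ².
Here τ₀ = 1/689.6 = 0.001450 and τ_data = 13/1173.7 = 0.011076, so τ_n = 0.012526.
Rearranging for μ₀: μ₀ = (μ_n·τ_n − τ_data·x̄)/τ₀ = (339.4499·0.012526 − 0.011076·304.5) / 0.001450 = 0.879307/0.001450 ≈ 606.4.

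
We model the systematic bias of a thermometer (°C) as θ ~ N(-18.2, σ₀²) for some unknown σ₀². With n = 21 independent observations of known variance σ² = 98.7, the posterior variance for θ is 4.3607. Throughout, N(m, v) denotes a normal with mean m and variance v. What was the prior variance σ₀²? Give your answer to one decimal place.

Posterior precision equals prior precision plus data precision: 1/σ_n² = 1/σ₀² + n/σ².
So 1/σ₀² = 1/4.3607 − 21/98.7 = 0.229321 − 0.212766 = 0.016555.
Hence σ₀² = 1/0.016555 ≈ 60.4.

σ₀² = 60.4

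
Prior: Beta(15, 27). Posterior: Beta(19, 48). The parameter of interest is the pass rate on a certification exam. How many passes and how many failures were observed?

4 passes and 21 failures

Under Beta–binomial conjugacy the posterior parameters are (a+s, b+f).
Match parameters: s=19−15=4, f=48−27=21.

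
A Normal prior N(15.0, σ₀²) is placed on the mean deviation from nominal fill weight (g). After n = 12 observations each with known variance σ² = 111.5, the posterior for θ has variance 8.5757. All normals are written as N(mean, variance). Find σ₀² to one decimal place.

σ₀² = 111.3

Posterior precision equals prior precision plus data precision: 1/σ_n² = 1/σ₀² + n/σ².
So 1/σ₀² = 1/8.5757 − 12/111.5 = 0.116609 − 0.107623 = 0.008986.
Hence σ₀² = 1/0.008986 ≈ 111.3.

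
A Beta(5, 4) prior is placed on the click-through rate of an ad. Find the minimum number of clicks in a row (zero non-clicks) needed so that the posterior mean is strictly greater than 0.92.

k = 42

After k clicks and 0 non-clicks the posterior is Beta(5+k, 4), with mean (5+k)/(5+4+k).
Set (5+k)/(9+k) > 0.92 and solve: k > (0.92·9 − 5)/(1 − 0.92) = 41.000.
The smallest integer exceeding 41.000 is 42.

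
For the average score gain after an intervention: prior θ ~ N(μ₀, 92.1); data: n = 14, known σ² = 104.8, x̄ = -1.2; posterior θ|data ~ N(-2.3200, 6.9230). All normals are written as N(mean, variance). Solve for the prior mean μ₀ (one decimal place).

The posterior mean is a precision-weighted average: μ_n = (τ₀μ₀ + τ_data·x̄)/(τ₀+τ_data), with τ₀=1/σ₀² and τ_data=n/σ².
Here τ₀ = 1/92.1 = 0.010858 and τ_data = 14/104.8 = 0.133588, so τ_n = 0.144446.
Rearranging for μ₀: μ₀ = (μ_n·τ_n − τ_data·x̄)/τ₀ = (-2.3200·0.144446 − 0.133588·-1.2) / 0.010858 = -0.174809/0.010858 ≈ -16.1.

μ₀ = -16.1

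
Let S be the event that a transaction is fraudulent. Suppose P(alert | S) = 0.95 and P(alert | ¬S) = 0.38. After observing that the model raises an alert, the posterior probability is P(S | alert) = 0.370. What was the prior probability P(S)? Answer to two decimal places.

In odds form, posterior odds = prior odds × likelihood ratio, so prior odds = posterior odds ÷ LR.
Posterior odds = 0.370/(1−0.370) = 0.5873. LR = 0.95/0.38 = 2.5000.
Prior odds = 0.5873/2.5000 = 0.2349, so P(S) = 0.2349/(1+0.2349) ≈ 0.19.

P(S) = 0.19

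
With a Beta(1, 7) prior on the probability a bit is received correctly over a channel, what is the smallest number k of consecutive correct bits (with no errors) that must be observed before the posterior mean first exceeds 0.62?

k = 11

After k correct bits and 0 errors the posterior is Beta(1+k, 7), with mean (1+k)/(1+7+k).
Set (1+k)/(8+k) > 0.62 and solve: k > (0.62·8 − 1)/(1 − 0.62) = 10.421.
The smallest integer exceeding 10.421 is 11, and checking k=11: (12)/(19) = 0.6316 > 0.62.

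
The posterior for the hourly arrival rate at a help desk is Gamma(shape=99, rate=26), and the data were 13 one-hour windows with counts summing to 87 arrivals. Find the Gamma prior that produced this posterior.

Gamma–Poisson conjugacy: posterior shape = α + Σxᵢ, posterior rate = β + n.
So α = 99 − 87 = 12 and β = 26 − 13 = 13.

Gamma(shape=12, rate=13)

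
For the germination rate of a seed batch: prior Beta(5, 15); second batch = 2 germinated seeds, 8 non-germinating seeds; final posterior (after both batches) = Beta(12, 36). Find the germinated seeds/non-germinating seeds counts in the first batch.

5 germinated seeds and 13 non-germinating seeds

Because Beta–binomial updating is additive in the counts, the combined data contributed (α_post−α_prior, β_post−β_prior) successes and failures.
Total across both batches: 12−5=7 germinated seeds, 36−15=21 non-germinating seeds.
Subtract the second batch: 7−2=5 germinated seeds and 21−8=13 non-germinating seeds.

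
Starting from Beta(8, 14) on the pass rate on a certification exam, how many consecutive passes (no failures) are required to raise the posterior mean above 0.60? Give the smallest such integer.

After k passes and 0 failures the posterior is Beta(8+k, 14), with mean (8+k)/(8+14+k).
Set (8+k)/(22+k) > 0.60 and solve: k > (0.60·22 − 8)/(1 − 0.60) = 13.000.
The smallest integer exceeding 13.000 is 14.

k = 14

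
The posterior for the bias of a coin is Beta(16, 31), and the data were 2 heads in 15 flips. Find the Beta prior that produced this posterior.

Beta is conjugate to the binomial likelihood: posterior = Beta(a+s, b+f).
So a = 16 − 2 = 14 and b = 31 − 13 = 18.

Beta(14, 18)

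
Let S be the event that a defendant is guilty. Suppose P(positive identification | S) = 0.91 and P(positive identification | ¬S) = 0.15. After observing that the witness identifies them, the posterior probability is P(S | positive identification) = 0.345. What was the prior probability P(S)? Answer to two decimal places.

P(S) = 0.08

In odds form, posterior odds = prior odds × likelihood ratio, so prior odds = posterior odds ÷ LR.
Posterior odds = 0.345/(1−0.345) = 0.5267. LR = 0.91/0.15 = 6.0667.
Prior odds = 0.5267/6.0667 = 0.0868, so P(S) = 0.0868/(1+0.0868) ≈ 0.08.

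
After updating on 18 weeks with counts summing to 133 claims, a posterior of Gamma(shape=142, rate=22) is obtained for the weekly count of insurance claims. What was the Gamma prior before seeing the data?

Gamma–Poisson conjugacy: posterior shape = α + Σxᵢ, posterior rate = β + n.
So α = 142 − 133 = 9 and β = 22 − 18 = 4.

Gamma(shape=9, rate=4)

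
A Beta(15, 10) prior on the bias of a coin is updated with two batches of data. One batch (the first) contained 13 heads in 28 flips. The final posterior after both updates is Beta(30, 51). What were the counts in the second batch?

2 heads and 26 tails

Sequential conjugate updates are equivalent to a single update on the pooled data, so total successes = posterior α − prior α and total failures = posterior β − prior β.
Total across both batches: 30−15=15 heads, 51−10=41 tails.
Subtract the first batch: 15−13=2 heads and 41−15=26 tails.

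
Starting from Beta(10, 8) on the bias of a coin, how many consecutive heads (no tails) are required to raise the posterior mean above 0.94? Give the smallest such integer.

k = 116

After k heads and 0 tails the posterior is Beta(10+k, 8), with mean (10+k)/(10+8+k).
Set (10+k)/(18+k) > 0.94 and solve: k > (0.94·18 − 10)/(1 − 0.94) = 115.333.
The smallest integer exceeding 115.333 is 116, and checking k=116: (126)/(134) = 0.9403 > 0.94.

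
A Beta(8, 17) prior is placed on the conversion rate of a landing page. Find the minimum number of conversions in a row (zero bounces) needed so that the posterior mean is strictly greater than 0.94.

k = 259

After k conversions and 0 bounces the posterior is Beta(8+k, 17), with mean (8+k)/(8+17+k).
Set (8+k)/(25+k) > 0.94 and solve: k > (0.94·25 − 8)/(1 − 0.94) = 258.333.
The smallest integer exceeding 258.333 is 259, and checking k=259: (267)/(284) = 0.9401 > 0.94.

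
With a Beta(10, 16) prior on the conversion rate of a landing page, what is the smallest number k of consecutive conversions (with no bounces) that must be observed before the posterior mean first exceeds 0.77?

k = 44

After k conversions and 0 bounces the posterior is Beta(10+k, 16), with mean (10+k)/(10+16+k).
Set (10+k)/(26+k) > 0.77 and solve: k > (0.77·26 − 10)/(1 − 0.77) = 43.565.
The smallest integer exceeding 43.565 is 44.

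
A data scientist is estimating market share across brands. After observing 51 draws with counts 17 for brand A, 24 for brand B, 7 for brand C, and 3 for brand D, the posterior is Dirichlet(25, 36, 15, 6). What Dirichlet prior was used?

For a Dirichlet(α) prior with multinomial counts c, the posterior is Dirichlet(α + c) componentwise.
Subtract each count from the matching posterior parameter: 25−17=8, 36−24=12, 15−7=8, 6−3=3.

Dirichlet(8, 12, 8, 3)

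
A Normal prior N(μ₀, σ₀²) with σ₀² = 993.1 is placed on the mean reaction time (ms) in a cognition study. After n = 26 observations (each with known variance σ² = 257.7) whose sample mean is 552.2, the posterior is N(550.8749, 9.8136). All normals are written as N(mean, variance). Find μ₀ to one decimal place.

μ₀ = 418.1

The posterior mean is a precision-weighted average: μ_n = (τ₀μ₀ + τ_data·x̄)/(τ₀+τ_data), with τ₀=1/σ₀² and τ_data=n/σ².
Here τ₀ = 1/993.1 = 0.001007 and τ_data = 26/257.7 = 0.100893, so τ_n = 0.101900.
Rearranging for μ₀: μ₀ = (μ_n·τ_n − τ_data·x̄)/τ₀ = (550.8749·0.101900 − 0.100893·552.2) / 0.001007 = 0.421038/0.001007 ≈ 418.1.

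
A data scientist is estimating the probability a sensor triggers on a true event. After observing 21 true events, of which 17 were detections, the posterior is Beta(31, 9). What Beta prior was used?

Beta(14, 5)

Beta is conjugate to the binomial likelihood: posterior = Beta(a+s, b+f).
So a = 31 − 17 = 14 and b = 9 − 4 = 5.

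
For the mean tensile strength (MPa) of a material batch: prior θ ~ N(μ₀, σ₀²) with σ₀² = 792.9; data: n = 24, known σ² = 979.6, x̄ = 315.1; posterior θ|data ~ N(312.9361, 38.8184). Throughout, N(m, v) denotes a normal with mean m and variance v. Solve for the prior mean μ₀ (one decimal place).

The posterior mean is a precision-weighted average: μ_n = (τ₀μ₀ + τ_data·x̄)/(τ₀+τ_data), with τ₀=1/σ₀² and τ_data=n/σ².
Here τ₀ = 1/792.9 = 0.001261 and τ_data = 24/979.6 = 0.024500, so τ_n = 0.025761.
Rearranging for μ₀: μ₀ = (μ_n·τ_n − τ_data·x̄)/τ₀ = (312.9361·0.025761 − 0.024500·315.1) / 0.001261 = 0.341597/0.001261 ≈ 270.9.

μ₀ = 270.9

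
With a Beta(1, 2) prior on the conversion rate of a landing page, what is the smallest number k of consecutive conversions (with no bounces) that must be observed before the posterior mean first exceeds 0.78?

k = 7

After k conversions and 0 bounces the posterior is Beta(1+k, 2), with mean (1+k)/(1+2+k).
Set (1+k)/(3+k) > 0.78 and solve: k > (0.78·3 − 1)/(1 − 0.78) = 6.091.
The smallest integer exceeding 6.091 is 7, and checking k=7: (8)/(10) = 0.8000 > 0.78.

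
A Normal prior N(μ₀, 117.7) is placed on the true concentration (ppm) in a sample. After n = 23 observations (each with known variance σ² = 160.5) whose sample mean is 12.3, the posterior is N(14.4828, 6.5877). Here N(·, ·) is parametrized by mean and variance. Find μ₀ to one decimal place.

The posterior mean is a precision-weighted average: μ_n = (τ₀μ₀ + τ_data·x̄)/(τ₀+τ_data), with τ₀=1/σ₀² and τ_data=n/σ².
Here τ₀ = 1/117.7 = 0.008496 and τ_data = 23/160.5 = 0.143302, so τ_n = 0.151798.
Rearranging for μ₀: μ₀ = (μ_n·τ_n − τ_data·x̄)/τ₀ = (14.4828·0.151798 − 0.143302·12.3) / 0.008496 = 0.435845/0.008496 ≈ 51.3.

μ₀ = 51.3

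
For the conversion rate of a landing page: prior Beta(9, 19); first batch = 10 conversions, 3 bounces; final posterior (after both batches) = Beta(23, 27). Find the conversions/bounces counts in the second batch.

4 conversions and 5 bounces

Because Beta–binomial updating is additive in the counts, the combined data contributed (α_post−α_prior, β_post−β_prior) successes and failures.
Total across both batches: 23−9=14 conversions, 27−19=8 bounces.
Subtract the first batch: 14−10=4 conversions and 8−3=5 bounces.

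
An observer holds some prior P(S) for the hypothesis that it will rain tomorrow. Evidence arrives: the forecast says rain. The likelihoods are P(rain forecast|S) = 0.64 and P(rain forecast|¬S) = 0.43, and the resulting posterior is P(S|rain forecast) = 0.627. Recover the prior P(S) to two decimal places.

P(S) = 0.53

In odds form, posterior odds = prior odds × likelihood ratio, so prior odds = posterior odds ÷ LR.
Posterior odds = 0.627/(1−0.627) = 1.6810. LR = 0.64/0.43 = 1.4884.
Prior odds = 1.6810/1.4884 = 1.1294, so P(S) = 1.1294/(1+1.1294) ≈ 0.53.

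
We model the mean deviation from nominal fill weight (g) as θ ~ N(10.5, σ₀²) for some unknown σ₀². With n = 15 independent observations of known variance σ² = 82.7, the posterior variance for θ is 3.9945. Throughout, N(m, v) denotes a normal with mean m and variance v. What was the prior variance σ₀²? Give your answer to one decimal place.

For the Normal–Normal model with known σ², precisions add: τ_n = τ₀ + n/σ².
So 1/σ₀² = 1/3.9945 − 15/82.7 = 0.250344 − 0.181378 = 0.068966.
Hence σ₀² = 1/0.068966 ≈ 14.5.

σ₀² = 14.5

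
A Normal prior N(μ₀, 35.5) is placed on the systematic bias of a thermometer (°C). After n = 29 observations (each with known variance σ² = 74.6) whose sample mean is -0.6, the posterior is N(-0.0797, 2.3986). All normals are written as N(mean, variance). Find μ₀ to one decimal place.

With known observation variance, the Normal–Normal posterior has precision τ_n = τ₀ + n/σ² and mean μ_n = (τ₀μ₀ + (n/σ²)x̄)/τ_n.
Here τ₀ = 1/35.5 = 0.028169 and τ_data = 29/74.6 = 0.388740, so τ_n = 0.416909.
Rearranging for μ₀: μ₀ = (μ_n·τ_n − τ_data·x̄)/τ₀ = (-0.0797·0.416909 − 0.388740·-0.6) / 0.028169 = 0.200016/0.028169 ≈ 7.1.

μ₀ = 7.1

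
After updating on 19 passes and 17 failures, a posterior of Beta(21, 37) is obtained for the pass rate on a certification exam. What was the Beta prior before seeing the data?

A Beta(α, β) prior with s successes and f failures in binomial data gives a Beta(α+s, β+f) posterior.
So α = 21 − 19 = 2 and β = 37 − 17 = 20.

Beta(2, 20)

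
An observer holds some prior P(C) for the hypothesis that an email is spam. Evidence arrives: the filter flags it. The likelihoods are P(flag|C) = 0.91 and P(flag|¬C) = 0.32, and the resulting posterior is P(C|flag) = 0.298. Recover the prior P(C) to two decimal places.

P(C) = 0.13

Bayes' rule in odds form gives O(C|E) = O(C)·[P(E|C)/P(E|¬C)], hence O(C) = O(C|E)/LR.
Posterior odds = 0.298/(1−0.298) = 0.4245. LR = 0.91/0.32 = 2.8438.
Prior odds = 0.4245/2.8438 = 0.1493, so P(C) = 0.1493/(1+0.1493) ≈ 0.13.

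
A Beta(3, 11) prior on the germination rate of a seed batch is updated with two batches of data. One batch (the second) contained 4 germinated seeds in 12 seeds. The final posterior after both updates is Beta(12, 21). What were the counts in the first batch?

Sequential conjugate updates are equivalent to a single update on the pooled data, so total successes = posterior α − prior α and total failures = posterior β − prior β.
Total across both batches: 12−3=9 germinated seeds, 21−11=10 non-germinating seeds.
Subtract the second batch: 9−4=5 germinated seeds and 10−8=2 non-germinating seeds.

5 germinated seeds and 2 non-germinating seeds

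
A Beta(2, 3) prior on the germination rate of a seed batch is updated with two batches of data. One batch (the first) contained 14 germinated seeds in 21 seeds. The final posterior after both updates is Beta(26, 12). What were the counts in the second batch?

Sequential conjugate updates are equivalent to a single update on the pooled data, so total successes = posterior α − prior α and total failures = posterior β − prior β.
Total across both batches: 26−2=24 germinated seeds, 12−3=9 non-germinating seeds.
Subtract the first batch: 24−14=10 germinated seeds and 9−7=2 non-germinating seeds.

10 germinated seeds and 2 non-germinating seeds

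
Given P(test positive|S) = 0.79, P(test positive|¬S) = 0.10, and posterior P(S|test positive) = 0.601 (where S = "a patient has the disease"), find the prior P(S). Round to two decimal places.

P(S) = 0.16

Bayes' rule in odds form gives O(S|E) = O(S)·[P(E|S)/P(E|¬S)], hence O(S) = O(S|E)/LR.
Posterior odds = 0.601/(1−0.601) = 1.5063. LR = 0.79/0.10 = 7.9000.
Prior odds = 1.5063/7.9000 = 0.1907, so P(S) = 0.1907/(1+0.1907) ≈ 0.16.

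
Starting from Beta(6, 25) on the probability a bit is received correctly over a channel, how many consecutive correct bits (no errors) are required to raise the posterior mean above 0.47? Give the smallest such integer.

After k correct bits and 0 errors the posterior is Beta(6+k, 25), with mean (6+k)/(6+25+k).
Set (6+k)/(31+k) > 0.47 and solve: k > (0.47·31 − 6)/(1 − 0.47) = 16.170.
The smallest integer exceeding 16.170 is 17, and checking k=17: (23)/(48) = 0.4792 > 0.47.

k = 17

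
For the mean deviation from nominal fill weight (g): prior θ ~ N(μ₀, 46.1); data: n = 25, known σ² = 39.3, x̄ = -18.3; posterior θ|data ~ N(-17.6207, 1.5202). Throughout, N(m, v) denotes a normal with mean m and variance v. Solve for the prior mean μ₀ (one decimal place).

The posterior mean is a precision-weighted average: μ_n = (τ₀μ₀ + τ_data·x̄)/(τ₀+τ_data), with τ₀=1/σ₀² and τ_data=n/σ².
Here τ₀ = 1/46.1 = 0.021692 and τ_data = 25/39.3 = 0.636132, so τ_n = 0.657824.
Rearranging for μ₀: μ₀ = (μ_n·τ_n − τ_data·x̄)/τ₀ = (-17.6207·0.657824 − 0.636132·-18.3) / 0.021692 = 0.049896/0.021692 ≈ 2.3.

μ₀ = 2.3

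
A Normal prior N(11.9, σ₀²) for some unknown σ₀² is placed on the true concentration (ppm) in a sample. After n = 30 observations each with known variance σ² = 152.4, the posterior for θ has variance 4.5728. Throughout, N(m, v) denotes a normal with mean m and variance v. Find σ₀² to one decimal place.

For the Normal–Normal model with known σ², precisions add: τ_n = τ₀ + n/σ².
So 1/σ₀² = 1/4.5728 − 30/152.4 = 0.218684 − 0.196850 = 0.021834.
Hence σ₀² = 1/0.021834 ≈ 45.8.

σ₀² = 45.8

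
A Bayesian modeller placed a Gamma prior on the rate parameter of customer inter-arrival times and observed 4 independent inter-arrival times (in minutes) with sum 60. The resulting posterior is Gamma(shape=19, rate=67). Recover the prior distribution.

For an exponential likelihood with a Gamma(α, β) prior on the rate, n observations with total T give posterior Gamma(α+n, β+T).
So α = 19 − 4 = 15 and β = 67 − 60 = 7.

Gamma(shape=15, rate=7)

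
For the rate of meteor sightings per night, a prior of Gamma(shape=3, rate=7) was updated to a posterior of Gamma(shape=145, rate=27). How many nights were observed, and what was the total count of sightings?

Gamma–Poisson conjugacy: posterior shape = α + Σxᵢ, posterior rate = β + n.
Matching: Σxᵢ = 145 − 3 = 142 and n = 27 − 7 = 20.

n = 20 nights with total 142 sightings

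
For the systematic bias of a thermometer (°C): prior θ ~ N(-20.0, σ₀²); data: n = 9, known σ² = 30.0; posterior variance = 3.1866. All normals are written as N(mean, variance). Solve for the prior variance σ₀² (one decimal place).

For the Normal–Normal model with known σ², precisions add: τ_n = τ₀ + n/σ².
So 1/σ₀² = 1/3.1866 − 9/30.0 = 0.313814 − 0.300000 = 0.013814.
Hence σ₀² = 1/0.013814 ≈ 72.4.

σ₀² = 72.4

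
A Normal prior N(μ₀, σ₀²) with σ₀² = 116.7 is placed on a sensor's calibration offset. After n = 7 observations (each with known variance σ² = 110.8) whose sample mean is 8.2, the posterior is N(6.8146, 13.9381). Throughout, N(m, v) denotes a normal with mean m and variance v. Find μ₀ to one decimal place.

The posterior mean is a precision-weighted average: μ_n = (τ₀μ₀ + τ_data·x̄)/(τ₀+τ_data), with τ₀=1/σ₀² and τ_data=n/σ².
Here τ₀ = 1/116.7 = 0.008569 and τ_data = 7/110.8 = 0.063177, so τ_n = 0.071746.
Rearranging for μ₀: μ₀ = (μ_n·τ_n − τ_data·x̄)/τ₀ = (6.8146·0.071746 − 0.063177·8.2) / 0.008569 = -0.029131/0.008569 ≈ -3.4.

μ₀ = -3.4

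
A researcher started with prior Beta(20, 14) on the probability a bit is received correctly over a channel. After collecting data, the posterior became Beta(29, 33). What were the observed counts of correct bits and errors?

9 correct bits and 19 errors

Under Beta–binomial conjugacy the posterior parameters are (α+s, β+f).
So s = 29 − 20 = 9 and f = 33 − 14 = 19.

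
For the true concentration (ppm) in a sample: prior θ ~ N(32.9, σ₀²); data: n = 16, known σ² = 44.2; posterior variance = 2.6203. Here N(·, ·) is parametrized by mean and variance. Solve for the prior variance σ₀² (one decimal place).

For the Normal–Normal model with known σ², precisions add: τ_n = τ₀ + n/σ².
So 1/σ₀² = 1/2.6203 − 16/44.2 = 0.381636 − 0.361991 = 0.019645.
Hence σ₀² = 1/0.019645 ≈ 50.9.

σ₀² = 50.9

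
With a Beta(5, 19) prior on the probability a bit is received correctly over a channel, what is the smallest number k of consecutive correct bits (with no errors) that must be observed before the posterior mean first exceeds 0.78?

k = 63

After k correct bits and 0 errors the posterior is Beta(5+k, 19), with mean (5+k)/(5+19+k).
Set (5+k)/(24+k) > 0.78 and solve: k > (0.78·24 − 5)/(1 − 0.78) = 62.364.
The smallest integer exceeding 62.364 is 63, and checking k=63: (68)/(87) = 0.7816 > 0.78.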